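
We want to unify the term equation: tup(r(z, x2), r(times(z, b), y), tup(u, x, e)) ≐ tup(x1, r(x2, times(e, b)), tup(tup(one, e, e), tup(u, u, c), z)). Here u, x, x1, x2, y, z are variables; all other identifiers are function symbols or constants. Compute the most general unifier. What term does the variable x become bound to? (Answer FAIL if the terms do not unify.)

tup(tup(one, e, e), tup(one, e, e), c)

Decompose tup/3: r(z, x2) ≐ x1,  r(times(z, b), y) ≐ r(x2, times(e, b)),  tup(u, x, e) ≐ tup(tup(one, e, e), tup(u, u, c), z).
Bind x1 := r(z, x2); no other remaining equation mentions x1.
Decompose r/2: times(z, b) ≐ x2,  y ≐ times(e, b).
Bind x2 := times(z, b); no other remaining equation mentions x2. Substituting into the earlier binding gives x1 := r(z, times(z, b)).
Bind y := times(e, b); no other remaining equation mentions y.
Decompose tup/3: u ≐ tup(one, e, e),  x ≐ tup(u, u, c),  e ≐ z.
Bind u := tup(one, e, e); substituting into the one remaining equation that mentions u gives: x ≐ tup(tup(one, e, e), tup(one, e, e), c).
Bind x := tup(tup(one, e, e), tup(one, e, e), c); no other remaining equation mentions x.
Bind z := e. Substituting into the earlier bindings gives x1 := r(e, times(e, b)), x2 := times(e, b).
MGU = { x1 := r(e, times(e, b)), x2 := times(e, b), y := times(e, b), u := tup(one, e, e), x := tup(tup(one, e, e), tup(one, e, e), c), z := e }, so x := tup(tup(one, e, e), tup(one, e, e), c).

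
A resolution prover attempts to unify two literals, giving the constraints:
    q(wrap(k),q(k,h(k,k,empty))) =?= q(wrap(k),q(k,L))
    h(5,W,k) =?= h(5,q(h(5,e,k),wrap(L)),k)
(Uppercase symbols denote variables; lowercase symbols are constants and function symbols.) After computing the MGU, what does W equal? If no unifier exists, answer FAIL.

Decompose q/2: wrap(k) =?= wrap(k),  q(k,h(k,k,empty)) =?= q(k,L).
Delete trivial equation wrap(k) =?= wrap(k).
Decompose q/2: k =?= k,  h(k,k,empty) =?= L.
Delete trivial equation k =?= k.
Bind L := h(k,k,empty); substituting into the remaining equation gives: h(5,W,k) =?= h(5,q(h(5,e,k),wrap(h(k,k,empty))),k).
Decompose h/3: 5 =?= 5,  W =?= q(h(5,e,k),wrap(h(k,k,empty))),  k =?= k.
Delete trivial equation 5 =?= 5.
Bind W := q(h(5,e,k),wrap(h(k,k,empty))); no other remaining equation mentions W.
Delete trivial equation k =?= k.
MGU = { L -> h(k,k,empty), W -> q(h(5,e,k),wrap(h(k,k,empty))) }, so W -> q(h(5,e,k),wrap(h(k,k,empty))).

q(h(5,e,k),wrap(h(k,k,empty)))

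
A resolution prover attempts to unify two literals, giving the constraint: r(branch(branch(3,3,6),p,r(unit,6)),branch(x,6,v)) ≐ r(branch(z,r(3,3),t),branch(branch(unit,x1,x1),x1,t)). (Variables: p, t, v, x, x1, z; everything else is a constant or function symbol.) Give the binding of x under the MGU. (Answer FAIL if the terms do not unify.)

Decompose r/2: branch(branch(3,3,6),p,r(unit,6)) ≐ branch(z,r(3,3),t),  branch(x,6,v) ≐ branch(branch(unit,x1,x1),x1,t).
Decompose branch/3: branch(3,3,6) ≐ z,  p ≐ r(3,3),  r(unit,6) ≐ t.
Bind z := branch(3,3,6); no other remaining equation mentions z.
Bind p := r(3,3); no other remaining equation mentions p.
Bind t := r(unit,6); substituting into the remaining equation gives: branch(x,6,v) ≐ branch(branch(unit,x1,x1),x1,r(unit,6)).
Decompose branch/3: x ≐ branch(unit,x1,x1),  6 ≐ x1,  v ≐ r(unit,6).
Bind x := branch(unit,x1,x1); no other remaining equation mentions x.
Bind x1 := 6; no other remaining equation mentions x1. Substituting into the earlier binding gives x := branch(unit,6,6).
Bind v := r(unit,6).
MGU = { z -> branch(3,3,6), p -> r(3,3), t -> r(unit,6), x -> branch(unit,6,6), x1 -> 6, v -> r(unit,6) }, so x -> branch(unit,6,6).

branch(unit,6,6)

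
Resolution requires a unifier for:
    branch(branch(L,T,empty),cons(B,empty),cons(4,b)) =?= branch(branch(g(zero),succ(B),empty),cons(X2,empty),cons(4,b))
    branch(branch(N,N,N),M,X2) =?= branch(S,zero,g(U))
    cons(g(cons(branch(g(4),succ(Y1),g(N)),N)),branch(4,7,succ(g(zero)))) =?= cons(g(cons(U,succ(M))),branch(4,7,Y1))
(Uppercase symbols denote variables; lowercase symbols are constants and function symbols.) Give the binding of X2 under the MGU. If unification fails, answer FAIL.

g(branch(g(4),succ(succ(g(zero))),g(succ(zero))))

Decompose branch/3: branch(L,T,empty) =?= branch(g(zero),succ(B),empty),  cons(B,empty) =?= cons(X2,empty),  cons(4,b) =?= cons(4,b).
Decompose branch/3: L =?= g(zero),  T =?= succ(B),  empty =?= empty.
Bind L := g(zero); no other remaining equation mentions L.
Bind T := succ(B); no other remaining equation mentions T.
Delete trivial equation empty =?= empty.
Decompose cons/2: B =?= X2,  empty =?= empty.
Bind B := X2; no other remaining equation mentions B. Substituting into the earlier binding gives T := succ(X2).
Delete trivial equation empty =?= empty.
Delete trivial equation cons(4,b) =?= cons(4,b).
Decompose branch/3: branch(N,N,N) =?= S,  M =?= zero,  X2 =?= g(U).
Bind S := branch(N,N,N); no other remaining equation mentions S.
Bind M := zero; substituting into the one remaining equation that mentions M gives: cons(g(cons(branch(g(4),succ(Y1),g(N)),N)),branch(4,7,succ(g(zero)))) =?= cons(g(cons(U,succ(zero))),branch(4,7,Y1)).
Bind X2 := g(U); no other remaining equation mentions X2. Substituting into the earlier bindings gives T := succ(g(U)), B := g(U).
Decompose cons/2: g(cons(branch(g(4),succ(Y1),g(N)),N)) =?= g(cons(U,succ(zero))),  branch(4,7,succ(g(zero))) =?= branch(4,7,Y1).
Decompose g/1: cons(branch(g(4),succ(Y1),g(N)),N) =?= cons(U,succ(zero)).
Decompose cons/2: branch(g(4),succ(Y1),g(N)) =?= U,  N =?= succ(zero).
Bind U := branch(g(4),succ(Y1),g(N)); no other remaining equation mentions U. Substituting into the earlier bindings gives T := succ(g(branch(g(4),succ(Y1),g(N)))), B := g(branch(g(4),succ(Y1),g(N))), X2 := g(branch(g(4),succ(Y1),g(N))).
Bind N := succ(zero); no other remaining equation mentions N. Substituting into the earlier bindings gives T := succ(g(branch(g(4),succ(Y1),g(succ(zero))))), B := g(branch(g(4),succ(Y1),g(succ(zero)))), S := branch(succ(zero),succ(zero),succ(zero)), X2 := g(branch(g(4),succ(Y1),g(succ(zero)))), U := branch(g(4),succ(Y1),g(succ(zero))).
Decompose branch/3: 4 =?= 4,  7 =?= 7,  succ(g(zero)) =?= Y1.
Delete trivial equation 4 =?= 4.
Delete trivial equation 7 =?= 7.
Bind Y1 := succ(g(zero)). Substituting into the earlier bindings gives T := succ(g(branch(g(4),succ(succ(g(zero))),g(succ(zero))))), B := g(branch(g(4),succ(succ(g(zero))),g(succ(zero)))), X2 := g(branch(g(4),succ(succ(g(zero))),g(succ(zero)))), U := branch(g(4),succ(succ(g(zero))),g(succ(zero))).
MGU = { L -> g(zero), T -> succ(g(branch(g(4),succ(succ(g(zero))),g(succ(zero))))), B -> g(branch(g(4),succ(succ(g(zero))),g(succ(zero)))), S -> branch(succ(zero),succ(zero),succ(zero)), M -> zero, X2 -> g(branch(g(4),succ(succ(g(zero))),g(succ(zero)))), U -> branch(g(4),succ(succ(g(zero))),g(succ(zero))), N -> succ(zero), Y1 -> succ(g(zero)) }, so X2 -> g(branch(g(4),succ(succ(g(zero))),g(succ(zero)))).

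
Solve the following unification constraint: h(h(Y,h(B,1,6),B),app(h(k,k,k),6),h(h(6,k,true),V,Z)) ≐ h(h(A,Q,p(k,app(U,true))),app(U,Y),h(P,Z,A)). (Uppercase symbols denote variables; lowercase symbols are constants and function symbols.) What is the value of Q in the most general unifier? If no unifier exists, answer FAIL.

Decompose h/3: h(Y,h(B,1,6),B) ≐ h(A,Q,p(k,app(U,true))),  app(h(k,k,k),6) ≐ app(U,Y),  h(h(6,k,true),V,Z) ≐ h(P,Z,A).
Decompose h/3: Y ≐ A,  h(B,1,6) ≐ Q,  B ≐ p(k,app(U,true)).
Bind Y := A; substituting into the one remaining equation that mentions Y gives: app(h(k,k,k),6) ≐ app(U,A).
Bind Q := h(B,1,6); no other remaining equation mentions Q.
Bind B := p(k,app(U,true)); no other remaining equation mentions B. Substituting into the earlier binding gives Q := h(p(k,app(U,true)),1,6).
Decompose app/2: h(k,k,k) ≐ U,  6 ≐ A.
Bind U := h(k,k,k); no other remaining equation mentions U. Substituting into the earlier bindings gives Q := h(p(k,app(h(k,k,k),true)),1,6), B := p(k,app(h(k,k,k),true)).
Bind A := 6; substituting into the remaining equation gives: h(h(6,k,true),V,Z) ≐ h(P,Z,6). Substituting into the earlier binding gives Y := 6.
Decompose h/3: h(6,k,true) ≐ P,  V ≐ Z,  Z ≐ 6.
Bind P := h(6,k,true); no other remaining equation mentions P.
Bind V := Z; no other remaining equation mentions V.
Bind Z := 6. Substituting into the earlier binding gives V := 6.
MGU = { Y -> 6, Q -> h(p(k,app(h(k,k,k),true)),1,6), B -> p(k,app(h(k,k,k),true)), U -> h(k,k,k), A -> 6, P -> h(6,k,true), V -> 6, Z -> 6 }, so Q -> h(p(k,app(h(k,k,k),true)),1,6).

h(p(k,app(h(k,k,k),true)),1,6)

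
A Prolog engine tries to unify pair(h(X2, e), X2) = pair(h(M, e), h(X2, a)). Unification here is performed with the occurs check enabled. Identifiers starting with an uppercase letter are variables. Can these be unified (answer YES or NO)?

Decompose pair/2: h(X2, e) = h(M, e),  X2 = h(X2, a).
Decompose h/2: X2 = M,  e = e.
Bind X2 := M; substituting into the one remaining equation that mentions X2 gives: M = h(M, a).
Delete trivial equation e = e.
Occurs check fails: M occurs in h(M, a); the equation M = h(M, a) has no finite solution.

NO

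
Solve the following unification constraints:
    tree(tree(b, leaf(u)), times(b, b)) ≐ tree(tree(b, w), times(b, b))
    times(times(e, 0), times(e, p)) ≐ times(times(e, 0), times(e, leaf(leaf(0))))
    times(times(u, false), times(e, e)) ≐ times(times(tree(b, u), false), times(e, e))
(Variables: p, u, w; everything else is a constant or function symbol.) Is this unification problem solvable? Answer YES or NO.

Decompose tree/2: tree(b, leaf(u)) ≐ tree(b, w),  times(b, b) ≐ times(b, b).
Decompose tree/2: b ≐ b,  leaf(u) ≐ w.
Delete trivial equation b ≐ b.
Bind w := leaf(u); no other remaining equation mentions w.
Delete trivial equation times(b, b) ≐ times(b, b).
Decompose times/2: times(e, 0) ≐ times(e, 0),  times(e, p) ≐ times(e, leaf(leaf(0))).
Delete trivial equation times(e, 0) ≐ times(e, 0).
Decompose times/2: e ≐ e,  p ≐ leaf(leaf(0)).
Delete trivial equation e ≐ e.
Bind p := leaf(leaf(0)); no other remaining equation mentions p.
Decompose times/2: times(u, false) ≐ times(tree(b, u), false),  times(e, e) ≐ times(e, e).
Decompose times/2: u ≐ tree(b, u),  false ≐ false.
Occurs check fails: u occurs in tree(b, u); the equation u ≐ tree(b, u) has no finite solution.

NO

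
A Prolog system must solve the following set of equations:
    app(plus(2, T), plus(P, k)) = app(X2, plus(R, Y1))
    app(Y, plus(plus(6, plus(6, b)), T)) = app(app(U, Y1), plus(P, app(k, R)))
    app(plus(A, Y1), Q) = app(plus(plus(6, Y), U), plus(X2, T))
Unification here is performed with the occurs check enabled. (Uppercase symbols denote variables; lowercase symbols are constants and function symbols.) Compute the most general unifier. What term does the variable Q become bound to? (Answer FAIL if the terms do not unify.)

Decompose app/2: plus(2, T) = X2,  plus(P, k) = plus(R, Y1).
Bind X2 := plus(2, T); substituting into the one remaining equation that mentions X2 gives: app(plus(A, Y1), Q) = app(plus(plus(6, Y), U), plus(plus(2, T), T)).
Decompose plus/2: P = R,  k = Y1.
Bind P := R; substituting into the one remaining equation that mentions P gives: app(Y, plus(plus(6, plus(6, b)), T)) = app(app(U, Y1), plus(R, app(k, R))).
Bind Y1 := k; substituting into the remaining equations gives: app(Y, plus(plus(6, plus(6, b)), T)) = app(app(U, k), plus(R, app(k, R))),  app(plus(A, k), Q) = app(plus(plus(6, Y), U), plus(plus(2, T), T)).
Decompose app/2: Y = app(U, k),  plus(plus(6, plus(6, b)), T) = plus(R, app(k, R)).
Bind Y := app(U, k); substituting into the one remaining equation that mentions Y gives: app(plus(A, k), Q) = app(plus(plus(6, app(U, k)), U), plus(plus(2, T), T)).
Decompose plus/2: plus(6, plus(6, b)) = R,  T = app(k, R).
Bind R := plus(6, plus(6, b)); substituting into the one remaining equation that mentions R gives: T = app(k, plus(6, plus(6, b))). Substituting into the earlier binding gives P := plus(6, plus(6, b)).
Bind T := app(k, plus(6, plus(6, b))); substituting into the remaining equation gives: app(plus(A, k), Q) = app(plus(plus(6, app(U, k)), U), plus(plus(2, app(k, plus(6, plus(6, b)))), app(k, plus(6, plus(6, b))))). Substituting into the earlier binding gives X2 := plus(2, app(k, plus(6, plus(6, b)))).
Decompose app/2: plus(A, k) = plus(plus(6, app(U, k)), U),  Q = plus(plus(2, app(k, plus(6, plus(6, b)))), app(k, plus(6, plus(6, b)))).
Decompose plus/2: A = plus(6, app(U, k)),  k = U.
Bind A := plus(6, app(U, k)); no other remaining equation mentions A.
Bind U := k; no other remaining equation mentions U. Substituting into the earlier bindings gives Y := app(k, k), A := plus(6, app(k, k)).
Bind Q := plus(plus(2, app(k, plus(6, plus(6, b)))), app(k, plus(6, plus(6, b)))).
MGU = { X2 = plus(2, app(k, plus(6, plus(6, b)))), P = plus(6, plus(6, b)), Y1 = k, Y = app(k, k), R = plus(6, plus(6, b)), T = app(k, plus(6, plus(6, b))), A = plus(6, app(k, k)), U = k, Q = plus(plus(2, app(k, plus(6, plus(6, b)))), app(k, plus(6, plus(6, b)))) }, so Q = plus(plus(2, app(k, plus(6, plus(6, b)))), app(k, plus(6, plus(6, b)))).

plus(plus(2, app(k, plus(6, plus(6, b)))), app(k, plus(6, plus(6, b))))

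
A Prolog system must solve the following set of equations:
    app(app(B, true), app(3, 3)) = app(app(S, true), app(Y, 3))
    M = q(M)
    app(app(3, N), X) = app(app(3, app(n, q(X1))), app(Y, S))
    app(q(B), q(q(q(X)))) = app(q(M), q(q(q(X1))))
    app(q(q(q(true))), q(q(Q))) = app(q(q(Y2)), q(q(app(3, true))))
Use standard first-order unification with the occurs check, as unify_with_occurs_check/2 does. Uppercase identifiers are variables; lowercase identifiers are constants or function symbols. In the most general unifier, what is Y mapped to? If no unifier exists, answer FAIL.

FAIL

Decompose app/2: app(B, true) = app(S, true),  app(3, 3) = app(Y, 3).
Decompose app/2: B = S,  true = true.
Bind B := S; substituting into the one remaining equation that mentions B gives: app(q(S), q(q(q(X)))) = app(q(M), q(q(q(X1)))).
Delete trivial equation true = true.
Decompose app/2: 3 = Y,  3 = 3.
Bind Y := 3; substituting into the one remaining equation that mentions Y gives: app(app(3, N), X) = app(app(3, app(n, q(X1))), app(3, S)).
Delete trivial equation 3 = 3.
Occurs check fails: M occurs in q(M); the equation M = q(M) has no finite solution.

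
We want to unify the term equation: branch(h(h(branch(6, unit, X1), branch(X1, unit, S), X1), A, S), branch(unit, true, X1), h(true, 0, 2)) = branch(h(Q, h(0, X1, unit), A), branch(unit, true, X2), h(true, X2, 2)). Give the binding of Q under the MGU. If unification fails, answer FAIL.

Decompose branch/3: h(h(branch(6, unit, X1), branch(X1, unit, S), X1), A, S) = h(Q, h(0, X1, unit), A),  branch(unit, true, X1) = branch(unit, true, X2),  h(true, 0, 2) = h(true, X2, 2).
Decompose h/3: h(branch(6, unit, X1), branch(X1, unit, S), X1) = Q,  A = h(0, X1, unit),  S = A.
Bind Q := h(branch(6, unit, X1), branch(X1, unit, S), X1); no other remaining equation mentions Q.
Bind A := h(0, X1, unit); substituting into the one remaining equation that mentions A gives: S = h(0, X1, unit).
Bind S := h(0, X1, unit); no other remaining equation mentions S. Substituting into the earlier binding gives Q := h(branch(6, unit, X1), branch(X1, unit, h(0, X1, unit)), X1).
Decompose branch/3: unit = unit,  true = true,  X1 = X2.
Delete trivial equation unit = unit.
Delete trivial equation true = true.
Bind X1 := X2; no other remaining equation mentions X1. Substituting into the earlier bindings gives Q := h(branch(6, unit, X2), branch(X2, unit, h(0, X2, unit)), X2), A := h(0, X2, unit), S := h(0, X2, unit).
Decompose h/3: true = true,  0 = X2,  2 = 2.
Delete trivial equation true = true.
Bind X2 := 0; no other remaining equation mentions X2. Substituting into the earlier bindings gives Q := h(branch(6, unit, 0), branch(0, unit, h(0, 0, unit)), 0), A := h(0, 0, unit), S := h(0, 0, unit), X1 := 0.
Delete trivial equation 2 = 2.
MGU = { Q -> h(branch(6, unit, 0), branch(0, unit, h(0, 0, unit)), 0), A -> h(0, 0, unit), S -> h(0, 0, unit), X1 -> 0, X2 -> 0 }, so Q -> h(branch(6, unit, 0), branch(0, unit, h(0, 0, unit)), 0).

h(branch(6, unit, 0), branch(0, unit, h(0, 0, unit)), 0)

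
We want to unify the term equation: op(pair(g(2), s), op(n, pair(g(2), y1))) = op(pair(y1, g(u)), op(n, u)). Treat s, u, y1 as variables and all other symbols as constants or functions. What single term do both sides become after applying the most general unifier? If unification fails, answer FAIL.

Decompose op/2: pair(g(2), s) = pair(y1, g(u)),  op(n, pair(g(2), y1)) = op(n, u).
Decompose pair/2: g(2) = y1,  s = g(u).
Bind y1 := g(2); substituting into the one remaining equation that mentions y1 gives: op(n, pair(g(2), g(2))) = op(n, u).
Bind s := g(u); no other remaining equation mentions s.
Decompose op/2: n = n,  pair(g(2), g(2)) = u.
Delete trivial equation n = n.
Bind u := pair(g(2), g(2)). Substituting into the earlier binding gives s := g(pair(g(2), g(2))).
Applying the MGU to either side gives op(pair(g(2), g(pair(g(2), g(2)))), op(n, pair(g(2), g(2)))).

op(pair(g(2), g(pair(g(2), g(2)))), op(n, pair(g(2), g(2))))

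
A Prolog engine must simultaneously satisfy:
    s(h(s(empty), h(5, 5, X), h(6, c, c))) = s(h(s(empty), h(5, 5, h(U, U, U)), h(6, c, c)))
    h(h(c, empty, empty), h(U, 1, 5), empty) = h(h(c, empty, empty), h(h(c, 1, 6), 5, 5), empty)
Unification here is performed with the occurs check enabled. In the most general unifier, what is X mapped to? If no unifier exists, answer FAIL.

Decompose s/1: h(s(empty), h(5, 5, X), h(6, c, c)) = h(s(empty), h(5, 5, h(U, U, U)), h(6, c, c)).
Decompose h/3: s(empty) = s(empty),  h(5, 5, X) = h(5, 5, h(U, U, U)),  h(6, c, c) = h(6, c, c).
Delete trivial equation s(empty) = s(empty).
Decompose h/3: 5 = 5,  5 = 5,  X = h(U, U, U).
Delete trivial equation 5 = 5.
Delete trivial equation 5 = 5.
Bind X := h(U, U, U); no other remaining equation mentions X.
Delete trivial equation h(6, c, c) = h(6, c, c).
Decompose h/3: h(c, empty, empty) = h(c, empty, empty),  h(U, 1, 5) = h(h(c, 1, 6), 5, 5),  empty = empty.
Delete trivial equation h(c, empty, empty) = h(c, empty, empty).
Decompose h/3: U = h(c, 1, 6),  1 = 5,  5 = 5.
Bind U := h(c, 1, 6); no other remaining equation mentions U. Substituting into the earlier binding gives X := h(h(c, 1, 6), h(c, 1, 6), h(c, 1, 6)).
Clash: constants 1 and 5 differ; no unifier exists.

FAIL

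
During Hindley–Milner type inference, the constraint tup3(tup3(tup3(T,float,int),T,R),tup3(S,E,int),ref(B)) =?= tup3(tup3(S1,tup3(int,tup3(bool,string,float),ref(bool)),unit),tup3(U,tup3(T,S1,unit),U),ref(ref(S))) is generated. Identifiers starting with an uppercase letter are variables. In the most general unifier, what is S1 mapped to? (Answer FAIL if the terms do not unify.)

tup3(tup3(int,tup3(bool,string,float),ref(bool)),float,int)

Decompose tup3/3: tup3(tup3(T,float,int),T,R) =?= tup3(S1,tup3(int,tup3(bool,string,float),ref(bool)),unit),  tup3(S,E,int) =?= tup3(U,tup3(T,S1,unit),U),  ref(B) =?= ref(ref(S)).
Decompose tup3/3: tup3(T,float,int) =?= S1,  T =?= tup3(int,tup3(bool,string,float),ref(bool)),  R =?= unit.
Bind S1 := tup3(T,float,int); substituting into the one remaining equation that mentions S1 gives: tup3(S,E,int) =?= tup3(U,tup3(T,tup3(T,float,int),unit),U).
Bind T := tup3(int,tup3(bool,string,float),ref(bool)); substituting into the one remaining equation that mentions T gives: tup3(S,E,int) =?= tup3(U,tup3(tup3(int,tup3(bool,string,float),ref(bool)),tup3(tup3(int,tup3(bool,string,float),ref(bool)),float,int),unit),U). Substituting into the earlier binding gives S1 := tup3(tup3(int,tup3(bool,string,float),ref(bool)),float,int).
Bind R := unit; no other remaining equation mentions R.
Decompose tup3/3: S =?= U,  E =?= tup3(tup3(int,tup3(bool,string,float),ref(bool)),tup3(tup3(int,tup3(bool,string,float),ref(bool)),float,int),unit),  int =?= U.
Bind S := U; substituting into the one remaining equation that mentions S gives: ref(B) =?= ref(ref(U)).
Bind E := tup3(tup3(int,tup3(bool,string,float),ref(bool)),tup3(tup3(int,tup3(bool,string,float),ref(bool)),float,int),unit); no other remaining equation mentions E.
Bind U := int; substituting into the remaining equation gives: ref(B) =?= ref(ref(int)). Substituting into the earlier binding gives S := int.
Decompose ref/1: B =?= ref(int).
Bind B := ref(int).
MGU = { S1 ↦ tup3(tup3(int,tup3(bool,string,float),ref(bool)),float,int), T ↦ tup3(int,tup3(bool,string,float),ref(bool)), R ↦ unit, S ↦ int, E ↦ tup3(tup3(int,tup3(bool,string,float),ref(bool)),tup3(tup3(int,tup3(bool,string,float),ref(bool)),float,int),unit), U ↦ int, B ↦ ref(int) }, so S1 ↦ tup3(tup3(int,tup3(bool,string,float),ref(bool)),float,int).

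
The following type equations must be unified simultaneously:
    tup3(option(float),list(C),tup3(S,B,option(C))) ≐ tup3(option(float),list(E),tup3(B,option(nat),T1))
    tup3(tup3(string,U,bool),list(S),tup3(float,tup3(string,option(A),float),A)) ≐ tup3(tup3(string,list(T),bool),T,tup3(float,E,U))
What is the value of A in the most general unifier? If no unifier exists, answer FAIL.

Decompose tup3/3: option(float) ≐ option(float),  list(C) ≐ list(E),  tup3(S,B,option(C)) ≐ tup3(B,option(nat),T1).
Delete trivial equation option(float) ≐ option(float).
Decompose list/1: C ≐ E.
Bind C := E; substituting into the one remaining equation that mentions C gives: tup3(S,B,option(E)) ≐ tup3(B,option(nat),T1).
Decompose tup3/3: S ≐ B,  B ≐ option(nat),  option(E) ≐ T1.
Bind S := B; substituting into the one remaining equation that mentions S gives: tup3(tup3(string,U,bool),list(B),tup3(float,tup3(string,option(A),float),A)) ≐ tup3(tup3(string,list(T),bool),T,tup3(float,E,U)).
Bind B := option(nat); substituting into the one remaining equation that mentions B gives: tup3(tup3(string,U,bool),list(option(nat)),tup3(float,tup3(string,option(A),float),A)) ≐ tup3(tup3(string,list(T),bool),T,tup3(float,E,U)). Substituting into the earlier binding gives S := option(nat).
Bind T1 := option(E); no other remaining equation mentions T1.
Decompose tup3/3: tup3(string,U,bool) ≐ tup3(string,list(T),bool),  list(option(nat)) ≐ T,  tup3(float,tup3(string,option(A),float),A) ≐ tup3(float,E,U).
Decompose tup3/3: string ≐ string,  U ≐ list(T),  bool ≐ bool.
Delete trivial equation string ≐ string.
Bind U := list(T); substituting into the one remaining equation that mentions U gives: tup3(float,tup3(string,option(A),float),A) ≐ tup3(float,E,list(T)).
Delete trivial equation bool ≐ bool.
Bind T := list(option(nat)); substituting into the remaining equation gives: tup3(float,tup3(string,option(A),float),A) ≐ tup3(float,E,list(list(option(nat)))). Substituting into the earlier binding gives U := list(list(option(nat))).
Decompose tup3/3: float ≐ float,  tup3(string,option(A),float) ≐ E,  A ≐ list(list(option(nat))).
Delete trivial equation float ≐ float.
Bind E := tup3(string,option(A),float); no other remaining equation mentions E. Substituting into the earlier bindings gives C := tup3(string,option(A),float), T1 := option(tup3(string,option(A),float)).
Bind A := list(list(option(nat))). Substituting into the earlier bindings gives C := tup3(string,option(list(list(option(nat)))),float), T1 := option(tup3(string,option(list(list(option(nat)))),float)), E := tup3(string,option(list(list(option(nat)))),float).
MGU = { C := tup3(string,option(list(list(option(nat)))),float), S := option(nat), B := option(nat), T1 := option(tup3(string,option(list(list(option(nat)))),float)), U := list(list(option(nat))), T := list(option(nat)), E := tup3(string,option(list(list(option(nat)))),float), A := list(list(option(nat))) }, so A := list(list(option(nat))).

list(list(option(nat)))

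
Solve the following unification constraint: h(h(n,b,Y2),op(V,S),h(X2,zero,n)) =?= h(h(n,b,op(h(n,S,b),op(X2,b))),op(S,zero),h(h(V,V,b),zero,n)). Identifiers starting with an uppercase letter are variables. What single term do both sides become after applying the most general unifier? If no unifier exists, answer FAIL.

h(h(n,b,op(h(n,zero,b),op(h(zero,zero,b),b))),op(zero,zero),h(h(zero,zero,b),zero,n))

Decompose h/3: h(n,b,Y2) =?= h(n,b,op(h(n,S,b),op(X2,b))),  op(V,S) =?= op(S,zero),  h(X2,zero,n) =?= h(h(V,V,b),zero,n).
Decompose h/3: n =?= n,  b =?= b,  Y2 =?= op(h(n,S,b),op(X2,b)).
Delete trivial equation n =?= n.
Delete trivial equation b =?= b.
Bind Y2 := op(h(n,S,b),op(X2,b)); no other remaining equation mentions Y2.
Decompose op/2: V =?= S,  S =?= zero.
Bind V := S; substituting into the one remaining equation that mentions V gives: h(X2,zero,n) =?= h(h(S,S,b),zero,n).
Bind S := zero; substituting into the remaining equation gives: h(X2,zero,n) =?= h(h(zero,zero,b),zero,n). Substituting into the earlier bindings gives Y2 := op(h(n,zero,b),op(X2,b)), V := zero.
Decompose h/3: X2 =?= h(zero,zero,b),  zero =?= zero,  n =?= n.
Bind X2 := h(zero,zero,b); no other remaining equation mentions X2. Substituting into the earlier binding gives Y2 := op(h(n,zero,b),op(h(zero,zero,b),b)).
Delete trivial equation zero =?= zero.
Delete trivial equation n =?= n.
Applying the MGU to either side gives h(h(n,b,op(h(n,zero,b),op(h(zero,zero,b),b))),op(zero,zero),h(h(zero,zero,b),zero,n)).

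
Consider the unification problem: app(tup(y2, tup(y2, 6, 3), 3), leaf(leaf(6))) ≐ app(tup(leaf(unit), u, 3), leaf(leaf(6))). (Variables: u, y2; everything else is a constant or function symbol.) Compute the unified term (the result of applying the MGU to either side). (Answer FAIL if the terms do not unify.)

Decompose app/2: tup(y2, tup(y2, 6, 3), 3) ≐ tup(leaf(unit), u, 3),  leaf(leaf(6)) ≐ leaf(leaf(6)).
Decompose tup/3: y2 ≐ leaf(unit),  tup(y2, 6, 3) ≐ u,  3 ≐ 3.
Bind y2 := leaf(unit); substituting into the one remaining equation that mentions y2 gives: tup(leaf(unit), 6, 3) ≐ u.
Bind u := tup(leaf(unit), 6, 3); no other remaining equation mentions u.
Delete trivial equation 3 ≐ 3.
Delete trivial equation leaf(leaf(6)) ≐ leaf(leaf(6)).
Applying the MGU to either side gives app(tup(leaf(unit), tup(leaf(unit), 6, 3), 3), leaf(leaf(6))).

app(tup(leaf(unit), tup(leaf(unit), 6, 3), 3), leaf(leaf(6)))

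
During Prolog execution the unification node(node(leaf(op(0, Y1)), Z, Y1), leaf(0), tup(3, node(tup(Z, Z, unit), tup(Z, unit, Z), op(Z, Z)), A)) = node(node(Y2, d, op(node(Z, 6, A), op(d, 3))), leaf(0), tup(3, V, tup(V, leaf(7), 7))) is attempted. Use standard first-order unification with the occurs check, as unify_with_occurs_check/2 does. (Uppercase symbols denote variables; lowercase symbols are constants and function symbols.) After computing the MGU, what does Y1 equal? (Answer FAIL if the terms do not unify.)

Decompose node/3: node(leaf(op(0, Y1)), Z, Y1) = node(Y2, d, op(node(Z, 6, A), op(d, 3))),  leaf(0) = leaf(0),  tup(3, node(tup(Z, Z, unit), tup(Z, unit, Z), op(Z, Z)), A) = tup(3, V, tup(V, leaf(7), 7)).
Decompose node/3: leaf(op(0, Y1)) = Y2,  Z = d,  Y1 = op(node(Z, 6, A), op(d, 3)).
Bind Y2 := leaf(op(0, Y1)); no other remaining equation mentions Y2.
Bind Z := d; substituting into the 2 remaining equations that mention Z gives: Y1 = op(node(d, 6, A), op(d, 3)),  tup(3, node(tup(d, d, unit), tup(d, unit, d), op(d, d)), A) = tup(3, V, tup(V, leaf(7), 7)).
Bind Y1 := op(node(d, 6, A), op(d, 3)); no other remaining equation mentions Y1. Substituting into the earlier binding gives Y2 := leaf(op(0, op(node(d, 6, A), op(d, 3)))).
Delete trivial equation leaf(0) = leaf(0).
Decompose tup/3: 3 = 3,  node(tup(d, d, unit), tup(d, unit, d), op(d, d)) = V,  A = tup(V, leaf(7), 7).
Delete trivial equation 3 = 3.
Bind V := node(tup(d, d, unit), tup(d, unit, d), op(d, d)); substituting into the remaining equation gives: A = tup(node(tup(d, d, unit), tup(d, unit, d), op(d, d)), leaf(7), 7).
Bind A := tup(node(tup(d, d, unit), tup(d, unit, d), op(d, d)), leaf(7), 7). Substituting into the earlier bindings gives Y2 := leaf(op(0, op(node(d, 6, tup(node(tup(d, d, unit), tup(d, unit, d), op(d, d)), leaf(7), 7)), op(d, 3)))), Y1 := op(node(d, 6, tup(node(tup(d, d, unit), tup(d, unit, d), op(d, d)), leaf(7), 7)), op(d, 3)).
MGU = { Y2 = leaf(op(0, op(node(d, 6, tup(node(tup(d, d, unit), tup(d, unit, d), op(d, d)), leaf(7), 7)), op(d, 3)))), Z = d, Y1 = op(node(d, 6, tup(node(tup(d, d, unit), tup(d, unit, d), op(d, d)), leaf(7), 7)), op(d, 3)), V = node(tup(d, d, unit), tup(d, unit, d), op(d, d)), A = tup(node(tup(d, d, unit), tup(d, unit, d), op(d, d)), leaf(7), 7) }, so Y1 = op(node(d, 6, tup(node(tup(d, d, unit), tup(d, unit, d), op(d, d)), leaf(7), 7)), op(d, 3)).

op(node(d, 6, tup(node(tup(d, d, unit), tup(d, unit, d), op(d, d)), leaf(7), 7)), op(d, 3))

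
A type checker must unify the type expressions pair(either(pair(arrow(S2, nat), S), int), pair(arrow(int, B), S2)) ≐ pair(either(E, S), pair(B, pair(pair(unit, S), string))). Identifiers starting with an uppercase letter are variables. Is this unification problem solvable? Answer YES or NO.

Decompose pair/2: either(pair(arrow(S2, nat), S), int) ≐ either(E, S),  pair(arrow(int, B), S2) ≐ pair(B, pair(pair(unit, S), string)).
Decompose either/2: pair(arrow(S2, nat), S) ≐ E,  int ≐ S.
Bind E := pair(arrow(S2, nat), S); no other remaining equation mentions E.
Bind S := int; substituting into the remaining equation gives: pair(arrow(int, B), S2) ≐ pair(B, pair(pair(unit, int), string)). Substituting into the earlier binding gives E := pair(arrow(S2, nat), int).
Decompose pair/2: arrow(int, B) ≐ B,  S2 ≐ pair(pair(unit, int), string).
Occurs check fails: B occurs in arrow(int, B); the equation B ≐ arrow(int, B) has no finite solution.

NO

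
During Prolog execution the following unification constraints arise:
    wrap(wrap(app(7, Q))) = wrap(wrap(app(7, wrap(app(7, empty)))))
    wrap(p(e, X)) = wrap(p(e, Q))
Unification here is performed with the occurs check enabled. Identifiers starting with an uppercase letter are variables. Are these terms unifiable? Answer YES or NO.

YES

Decompose wrap/1: wrap(app(7, Q)) = wrap(app(7, wrap(app(7, empty)))).
Decompose wrap/1: app(7, Q) = app(7, wrap(app(7, empty))).
Decompose app/2: 7 = 7,  Q = wrap(app(7, empty)).
Delete trivial equation 7 = 7.
Bind Q := wrap(app(7, empty)); substituting into the remaining equation gives: wrap(p(e, X)) = wrap(p(e, wrap(app(7, empty)))).
Decompose wrap/1: p(e, X) = p(e, wrap(app(7, empty))).
Decompose p/2: e = e,  X = wrap(app(7, empty)).
Delete trivial equation e = e.
Bind X := wrap(app(7, empty)).
No equations remain and no clash or occurs-check failure arose, so a unifier exists.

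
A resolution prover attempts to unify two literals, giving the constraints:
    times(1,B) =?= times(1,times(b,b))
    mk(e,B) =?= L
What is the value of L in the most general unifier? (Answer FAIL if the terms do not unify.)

mk(e,times(b,b))

Decompose times/2: 1 =?= 1,  B =?= times(b,b).
Delete trivial equation 1 =?= 1.
Bind B := times(b,b); substituting into the remaining equation gives: mk(e,times(b,b)) =?= L.
Bind L := mk(e,times(b,b)).
MGU = { B := times(b,b), L := mk(e,times(b,b)) }, so L := mk(e,times(b,b)).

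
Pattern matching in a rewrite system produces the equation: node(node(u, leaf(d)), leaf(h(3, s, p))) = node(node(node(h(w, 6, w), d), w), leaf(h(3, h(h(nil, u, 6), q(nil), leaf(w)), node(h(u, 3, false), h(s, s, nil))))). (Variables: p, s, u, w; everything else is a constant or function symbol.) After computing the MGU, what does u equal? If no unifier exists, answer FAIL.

Decompose node/2: node(u, leaf(d)) = node(node(h(w, 6, w), d), w),  leaf(h(3, s, p)) = leaf(h(3, h(h(nil, u, 6), q(nil), leaf(w)), node(h(u, 3, false), h(s, s, nil)))).
Decompose node/2: u = node(h(w, 6, w), d),  leaf(d) = w.
Bind u := node(h(w, 6, w), d); substituting into the one remaining equation that mentions u gives: leaf(h(3, s, p)) = leaf(h(3, h(h(nil, node(h(w, 6, w), d), 6), q(nil), leaf(w)), node(h(node(h(w, 6, w), d), 3, false), h(s, s, nil)))).
Bind w := leaf(d); substituting into the remaining equation gives: leaf(h(3, s, p)) = leaf(h(3, h(h(nil, node(h(leaf(d), 6, leaf(d)), d), 6), q(nil), leaf(leaf(d))), node(h(node(h(leaf(d), 6, leaf(d)), d), 3, false), h(s, s, nil)))). Substituting into the earlier binding gives u := node(h(leaf(d), 6, leaf(d)), d).
Decompose leaf/1: h(3, s, p) = h(3, h(h(nil, node(h(leaf(d), 6, leaf(d)), d), 6), q(nil), leaf(leaf(d))), node(h(node(h(leaf(d), 6, leaf(d)), d), 3, false), h(s, s, nil))).
Decompose h/3: 3 = 3,  s = h(h(nil, node(h(leaf(d), 6, leaf(d)), d), 6), q(nil), leaf(leaf(d))),  p = node(h(node(h(leaf(d), 6, leaf(d)), d), 3, false), h(s, s, nil)).
Delete trivial equation 3 = 3.
Bind s := h(h(nil, node(h(leaf(d), 6, leaf(d)), d), 6), q(nil), leaf(leaf(d))); substituting into the remaining equation gives: p = node(h(node(h(leaf(d), 6, leaf(d)), d), 3, false), h(h(h(nil, node(h(leaf(d), 6, leaf(d)), d), 6), q(nil), leaf(leaf(d))), h(h(nil, node(h(leaf(d), 6, leaf(d)), d), 6), q(nil), leaf(leaf(d))), nil)).
Bind p := node(h(node(h(leaf(d), 6, leaf(d)), d), 3, false), h(h(h(nil, node(h(leaf(d), 6, leaf(d)), d), 6), q(nil), leaf(leaf(d))), h(h(nil, node(h(leaf(d), 6, leaf(d)), d), 6), q(nil), leaf(leaf(d))), nil)).
MGU = { u := node(h(leaf(d), 6, leaf(d)), d), w := leaf(d), s := h(h(nil, node(h(leaf(d), 6, leaf(d)), d), 6), q(nil), leaf(leaf(d))), p := node(h(node(h(leaf(d), 6, leaf(d)), d), 3, false), h(h(h(nil, node(h(leaf(d), 6, leaf(d)), d), 6), q(nil), leaf(leaf(d))), h(h(nil, node(h(leaf(d), 6, leaf(d)), d), 6), q(nil), leaf(leaf(d))), nil)) }, so u := node(h(leaf(d), 6, leaf(d)), d).

node(h(leaf(d), 6, leaf(d)), d)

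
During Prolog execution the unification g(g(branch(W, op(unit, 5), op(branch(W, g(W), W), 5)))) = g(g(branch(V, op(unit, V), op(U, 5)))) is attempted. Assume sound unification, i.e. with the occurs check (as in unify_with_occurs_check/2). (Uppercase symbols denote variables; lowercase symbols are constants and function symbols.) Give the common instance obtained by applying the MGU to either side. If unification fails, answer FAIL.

g(g(branch(5, op(unit, 5), op(branch(5, g(5), 5), 5))))

Decompose g/1: g(branch(W, op(unit, 5), op(branch(W, g(W), W), 5))) = g(branch(V, op(unit, V), op(U, 5))).
Decompose g/1: branch(W, op(unit, 5), op(branch(W, g(W), W), 5)) = branch(V, op(unit, V), op(U, 5)).
Decompose branch/3: W = V,  op(unit, 5) = op(unit, V),  op(branch(W, g(W), W), 5) = op(U, 5).
Bind W := V; substituting into the one remaining equation that mentions W gives: op(branch(V, g(V), V), 5) = op(U, 5).
Decompose op/2: unit = unit,  5 = V.
Delete trivial equation unit = unit.
Bind V := 5; substituting into the remaining equation gives: op(branch(5, g(5), 5), 5) = op(U, 5). Substituting into the earlier binding gives W := 5.
Decompose op/2: branch(5, g(5), 5) = U,  5 = 5.
Bind U := branch(5, g(5), 5); no other remaining equation mentions U.
Delete trivial equation 5 = 5.
Applying the MGU to either side gives g(g(branch(5, op(unit, 5), op(branch(5, g(5), 5), 5)))).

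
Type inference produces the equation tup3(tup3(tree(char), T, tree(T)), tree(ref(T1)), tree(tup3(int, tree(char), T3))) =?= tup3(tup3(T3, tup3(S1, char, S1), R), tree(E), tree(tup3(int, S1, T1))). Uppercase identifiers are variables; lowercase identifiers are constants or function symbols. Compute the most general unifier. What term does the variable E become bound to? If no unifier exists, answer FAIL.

ref(tree(char))

Decompose tup3/3: tup3(tree(char), T, tree(T)) =?= tup3(T3, tup3(S1, char, S1), R),  tree(ref(T1)) =?= tree(E),  tree(tup3(int, tree(char), T3)) =?= tree(tup3(int, S1, T1)).
Decompose tup3/3: tree(char) =?= T3,  T =?= tup3(S1, char, S1),  tree(T) =?= R.
Bind T3 := tree(char); substituting into the one remaining equation that mentions T3 gives: tree(tup3(int, tree(char), tree(char))) =?= tree(tup3(int, S1, T1)).
Bind T := tup3(S1, char, S1); substituting into the one remaining equation that mentions T gives: tree(tup3(S1, char, S1)) =?= R.
Bind R := tree(tup3(S1, char, S1)); no other remaining equation mentions R.
Decompose tree/1: ref(T1) =?= E.
Bind E := ref(T1); no other remaining equation mentions E.
Decompose tree/1: tup3(int, tree(char), tree(char)) =?= tup3(int, S1, T1).
Decompose tup3/3: int =?= int,  tree(char) =?= S1,  tree(char) =?= T1.
Delete trivial equation int =?= int.
Bind S1 := tree(char); no other remaining equation mentions S1. Substituting into the earlier bindings gives T := tup3(tree(char), char, tree(char)), R := tree(tup3(tree(char), char, tree(char))).
Bind T1 := tree(char). Substituting into the earlier binding gives E := ref(tree(char)).
MGU = { T3 := tree(char), T := tup3(tree(char), char, tree(char)), R := tree(tup3(tree(char), char, tree(char))), E := ref(tree(char)), S1 := tree(char), T1 := tree(char) }, so E := ref(tree(char)).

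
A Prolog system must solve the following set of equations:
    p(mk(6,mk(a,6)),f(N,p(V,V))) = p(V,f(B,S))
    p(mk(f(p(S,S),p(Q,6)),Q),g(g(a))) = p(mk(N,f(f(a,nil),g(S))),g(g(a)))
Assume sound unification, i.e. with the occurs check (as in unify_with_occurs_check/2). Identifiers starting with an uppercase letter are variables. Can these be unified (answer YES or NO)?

YES

Decompose p/2: mk(6,mk(a,6)) = V,  f(N,p(V,V)) = f(B,S).
Bind V := mk(6,mk(a,6)); substituting into the one remaining equation that mentions V gives: f(N,p(mk(6,mk(a,6)),mk(6,mk(a,6)))) = f(B,S).
Decompose f/2: N = B,  p(mk(6,mk(a,6)),mk(6,mk(a,6))) = S.
Bind N := B; substituting into the one remaining equation that mentions N gives: p(mk(f(p(S,S),p(Q,6)),Q),g(g(a))) = p(mk(B,f(f(a,nil),g(S))),g(g(a))).
Bind S := p(mk(6,mk(a,6)),mk(6,mk(a,6))); substituting into the remaining equation gives: p(mk(f(p(p(mk(6,mk(a,6)),mk(6,mk(a,6))),p(mk(6,mk(a,6)),mk(6,mk(a,6)))),p(Q,6)),Q),g(g(a))) = p(mk(B,f(f(a,nil),g(p(mk(6,mk(a,6)),mk(6,mk(a,6)))))),g(g(a))).
Decompose p/2: mk(f(p(p(mk(6,mk(a,6)),mk(6,mk(a,6))),p(mk(6,mk(a,6)),mk(6,mk(a,6)))),p(Q,6)),Q) = mk(B,f(f(a,nil),g(p(mk(6,mk(a,6)),mk(6,mk(a,6)))))),  g(g(a)) = g(g(a)).
Decompose mk/2: f(p(p(mk(6,mk(a,6)),mk(6,mk(a,6))),p(mk(6,mk(a,6)),mk(6,mk(a,6)))),p(Q,6)) = B,  Q = f(f(a,nil),g(p(mk(6,mk(a,6)),mk(6,mk(a,6))))).
Bind B := f(p(p(mk(6,mk(a,6)),mk(6,mk(a,6))),p(mk(6,mk(a,6)),mk(6,mk(a,6)))),p(Q,6)); no other remaining equation mentions B. Substituting into the earlier binding gives N := f(p(p(mk(6,mk(a,6)),mk(6,mk(a,6))),p(mk(6,mk(a,6)),mk(6,mk(a,6)))),p(Q,6)).
Bind Q := f(f(a,nil),g(p(mk(6,mk(a,6)),mk(6,mk(a,6))))); no other remaining equation mentions Q. Substituting into the earlier bindings gives N := f(p(p(mk(6,mk(a,6)),mk(6,mk(a,6))),p(mk(6,mk(a,6)),mk(6,mk(a,6)))),p(f(f(a,nil),g(p(mk(6,mk(a,6)),mk(6,mk(a,6))))),6)), B := f(p(p(mk(6,mk(a,6)),mk(6,mk(a,6))),p(mk(6,mk(a,6)),mk(6,mk(a,6)))),p(f(f(a,nil),g(p(mk(6,mk(a,6)),mk(6,mk(a,6))))),6)).
Delete trivial equation g(g(a)) = g(g(a)).
No equations remain and no clash or occurs-check failure arose, so a unifier exists.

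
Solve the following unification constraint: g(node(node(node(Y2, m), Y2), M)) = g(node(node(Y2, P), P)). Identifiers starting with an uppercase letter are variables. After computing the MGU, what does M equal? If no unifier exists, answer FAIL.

Decompose g/1: node(node(node(Y2, m), Y2), M) = node(node(Y2, P), P).
Decompose node/2: node(node(Y2, m), Y2) = node(Y2, P),  M = P.
Decompose node/2: node(Y2, m) = Y2,  Y2 = P.
Occurs check fails: Y2 occurs in node(Y2, m); the equation Y2 = node(Y2, m) has no finite solution.

FAIL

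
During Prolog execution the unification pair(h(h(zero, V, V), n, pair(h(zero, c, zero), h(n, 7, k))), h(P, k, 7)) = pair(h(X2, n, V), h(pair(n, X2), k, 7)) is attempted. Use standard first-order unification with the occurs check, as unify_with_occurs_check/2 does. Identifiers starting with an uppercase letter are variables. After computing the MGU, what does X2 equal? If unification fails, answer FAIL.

h(zero, pair(h(zero, c, zero), h(n, 7, k)), pair(h(zero, c, zero), h(n, 7, k)))

Decompose pair/2: h(h(zero, V, V), n, pair(h(zero, c, zero), h(n, 7, k))) = h(X2, n, V),  h(P, k, 7) = h(pair(n, X2), k, 7).
Decompose h/3: h(zero, V, V) = X2,  n = n,  pair(h(zero, c, zero), h(n, 7, k)) = V.
Bind X2 := h(zero, V, V); substituting into the one remaining equation that mentions X2 gives: h(P, k, 7) = h(pair(n, h(zero, V, V)), k, 7).
Delete trivial equation n = n.
Bind V := pair(h(zero, c, zero), h(n, 7, k)); substituting into the remaining equation gives: h(P, k, 7) = h(pair(n, h(zero, pair(h(zero, c, zero), h(n, 7, k)), pair(h(zero, c, zero), h(n, 7, k)))), k, 7). Substituting into the earlier binding gives X2 := h(zero, pair(h(zero, c, zero), h(n, 7, k)), pair(h(zero, c, zero), h(n, 7, k))).
Decompose h/3: P = pair(n, h(zero, pair(h(zero, c, zero), h(n, 7, k)), pair(h(zero, c, zero), h(n, 7, k)))),  k = k,  7 = 7.
Bind P := pair(n, h(zero, pair(h(zero, c, zero), h(n, 7, k)), pair(h(zero, c, zero), h(n, 7, k)))); no other remaining equation mentions P.
Delete trivial equation k = k.
Delete trivial equation 7 = 7.
MGU = { X2 -> h(zero, pair(h(zero, c, zero), h(n, 7, k)), pair(h(zero, c, zero), h(n, 7, k))), V -> pair(h(zero, c, zero), h(n, 7, k)), P -> pair(n, h(zero, pair(h(zero, c, zero), h(n, 7, k)), pair(h(zero, c, zero), h(n, 7, k)))) }, so X2 -> h(zero, pair(h(zero, c, zero), h(n, 7, k)), pair(h(zero, c, zero), h(n, 7, k))).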